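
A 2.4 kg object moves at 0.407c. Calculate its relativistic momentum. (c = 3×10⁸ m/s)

γ = 1/√(1 - 0.407²) = 1.0948
v = 0.407 × 3×10⁸ = 1.221×10⁸ m/s
p = γmv = 1.0948 × 2.4 × 1.221×10⁸ = 3.208×10⁸ kg·m/s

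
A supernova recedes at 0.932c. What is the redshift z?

β = 0.932
(1+β)/(1-β) = 1.932/0.068 = 28.41
√(28.41) = 5.330
z = 5.330 - 1 = 4.330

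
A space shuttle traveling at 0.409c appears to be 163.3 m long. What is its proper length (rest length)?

Contracted length L = 163.3 m
γ = 1/√(1 - 0.409²) = 1.096
L₀ = γL = 1.096 × 163.3 = 179.0 m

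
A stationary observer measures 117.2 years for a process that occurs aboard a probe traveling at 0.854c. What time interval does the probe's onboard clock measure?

Dilated time Δt = 117.2 years
γ = 1/√(1 - 0.854²) = 1.922
Δt₀ = Δt/γ = 117.2/1.922 = 60.98 years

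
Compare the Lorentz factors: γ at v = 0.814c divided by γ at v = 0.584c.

γ₁ = 1/√(1 - 0.814²) = 1.72157
γ₂ = 1/√(1 - 0.584²) = 1.23190
γ₁/γ₂ = 1.72157/1.23190 = 1.397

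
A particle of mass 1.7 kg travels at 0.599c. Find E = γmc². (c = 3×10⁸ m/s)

γ = 1/√(1 - 0.599²) = 1.249
mc² = 1.7 × (3×10⁸)² = 1.530×10¹⁷ J
E = γmc² = 1.249 × 1.530×10¹⁷ = 1.911×10¹⁷ J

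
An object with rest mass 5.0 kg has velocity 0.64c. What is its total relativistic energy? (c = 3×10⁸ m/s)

γ = 1/√(1 - 0.64²) = 1.30145
mc² = 5.0 × (3×10⁸)² = 4.500×10¹⁷ J
E = γmc² = 1.30145 × 4.500×10¹⁷ = 5.857×10¹⁷ J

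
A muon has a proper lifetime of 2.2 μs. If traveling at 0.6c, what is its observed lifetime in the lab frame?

Proper lifetime τ₀ = 2.2 μs
γ = 1/√(1 - 0.6²) = 1.250
τ = γτ₀ = 1.250 × 2.2 μs = 2.750 μs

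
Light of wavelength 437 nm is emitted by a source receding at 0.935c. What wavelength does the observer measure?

β = 0.935
Wavelength Doppler factor = √(1.935/0.065) = √(29.77) = 5.456
λ_obs = 437 × 5.456 = 2384 nm (redshift)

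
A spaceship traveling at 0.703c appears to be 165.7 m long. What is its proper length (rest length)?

Contracted length L = 165.7 m
γ = 1/√(1 - 0.703²) = 1.406
L₀ = γL = 1.406 × 165.7 = 233.0 m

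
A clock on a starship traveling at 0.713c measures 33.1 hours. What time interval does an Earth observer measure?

Proper time Δt₀ = 33.1 hours
γ = 1/√(1 - 0.713²) = 1.4262
Δt = γΔt₀ = 1.4262 × 33.1 = 47.21 hours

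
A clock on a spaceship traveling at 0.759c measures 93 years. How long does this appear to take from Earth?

Proper time Δt₀ = 93 years
γ = 1/√(1 - 0.759²) = 1.536
Δt = γΔt₀ = 1.536 × 93 = 142.8 years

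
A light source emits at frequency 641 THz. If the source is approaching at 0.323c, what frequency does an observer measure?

β = v/c = 0.323
(1+β)/(1-β) = 1.323/0.677 = 1.954
Doppler factor = √(1.954) = 1.398
f_obs = 641 × 1.398 = 896.1 THz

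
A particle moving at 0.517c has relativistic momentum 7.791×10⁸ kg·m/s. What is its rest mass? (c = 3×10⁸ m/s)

γ = 1/√(1 - 0.517²) = 1.1682
v = 0.517 × 3×10⁸ = 1.551×10⁸ m/s
m = p/(γv) = 7.791×10⁸/(1.1682 × 1.551×10⁸) = 4.300 kg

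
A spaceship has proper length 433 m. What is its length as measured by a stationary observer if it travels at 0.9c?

Proper length L₀ = 433 m
γ = 1/√(1 - 0.9²) = 2.2942
L = L₀/γ = 433/2.2942 = 188.7 m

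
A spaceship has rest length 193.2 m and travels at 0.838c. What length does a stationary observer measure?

Proper length L₀ = 193.2 m
γ = 1/√(1 - 0.838²) = 1.833
L = L₀/γ = 193.2/1.833 = 105.4 m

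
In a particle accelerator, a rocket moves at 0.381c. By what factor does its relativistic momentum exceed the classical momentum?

p_rel = γmv, p_class = mv
Ratio = γ = 1/√(1 - 0.381²)
= 1/√(0.854839) = 1.082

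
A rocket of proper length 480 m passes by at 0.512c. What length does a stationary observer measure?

Proper length L₀ = 480 m
γ = 1/√(1 - 0.512²) = 1.1642
L = L₀/γ = 480/1.1642 = 412.3 m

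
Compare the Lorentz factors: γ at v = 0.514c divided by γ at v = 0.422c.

γ₁ = 1/√(1 - 0.514²) = 1.166
γ₂ = 1/√(1 - 0.422²) = 1.103
γ₁/γ₂ = 1.166/1.103 = 1.057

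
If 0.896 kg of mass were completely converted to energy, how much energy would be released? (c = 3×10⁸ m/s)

Using E = mc²:
c² = (3×10⁸)² = 9×10¹⁶ m²/s²
E = 0.896 × 9×10¹⁶ = 8.064×10¹⁶ J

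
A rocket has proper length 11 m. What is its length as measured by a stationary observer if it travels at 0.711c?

Proper length L₀ = 11 m
γ = 1/√(1 - 0.711²) = 1.4221
L = L₀/γ = 11/1.4221 = 7.735 m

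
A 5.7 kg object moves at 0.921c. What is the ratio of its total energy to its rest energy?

E = γmc², E₀ = mc²
E/E₀ = γ = 1/√(1 - 0.921²) = 2.567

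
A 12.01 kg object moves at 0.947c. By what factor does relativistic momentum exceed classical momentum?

p_rel = γmv, p_class = mv
Ratio = γ = 1/√(1 - 0.947²) = 3.113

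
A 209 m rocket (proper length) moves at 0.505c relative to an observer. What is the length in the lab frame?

Proper length L₀ = 209 m
γ = 1/√(1 - 0.505²) = 1.1586
L = L₀/γ = 209/1.1586 = 180.4 m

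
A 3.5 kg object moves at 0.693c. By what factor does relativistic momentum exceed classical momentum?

p_rel = γmv, p_class = mv
Ratio = γ = 1/√(1 - 0.693²) = 1.387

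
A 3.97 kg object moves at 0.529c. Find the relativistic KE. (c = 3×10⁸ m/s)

γ = 1/√(1 - 0.529²) = 1.1784
γ - 1 = 0.1784
KE = (γ-1)mc² = 0.1784 × 3.97 × (3×10⁸)² = 6.374×10¹⁶ J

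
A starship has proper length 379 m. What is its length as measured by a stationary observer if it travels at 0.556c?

Proper length L₀ = 379 m
γ = 1/√(1 - 0.556²) = 1.203
L = L₀/γ = 379/1.203 = 315.0 m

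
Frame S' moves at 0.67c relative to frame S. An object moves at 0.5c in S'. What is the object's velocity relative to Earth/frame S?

u = (u' + v)/(1 + u'v/c²)
Numerator: 0.5 + 0.67 = 1.17
Denominator: 1 + 0.335 = 1.335
u = 1.17/1.335 = 0.8764c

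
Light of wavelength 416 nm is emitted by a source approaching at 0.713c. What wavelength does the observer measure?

β = 0.713
Wavelength Doppler factor = √(0.287/1.713) = √(0.1675) = 0.4093
λ_obs = 416 × 0.4093 = 170.3 nm (blueshift)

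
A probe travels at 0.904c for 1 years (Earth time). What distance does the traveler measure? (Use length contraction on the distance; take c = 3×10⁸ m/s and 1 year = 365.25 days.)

Earth distance: d = v × t = 0.904c × 1 yr = 8.558×10¹⁵ m
γ = 2.339
d' = d/γ = 8.558×10¹⁵/2.339 = 3.659×10¹⁵ m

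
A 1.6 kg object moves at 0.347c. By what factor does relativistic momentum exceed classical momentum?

p_rel = γmv, p_class = mv
Ratio = γ = 1/√(1 - 0.347²) = 1.066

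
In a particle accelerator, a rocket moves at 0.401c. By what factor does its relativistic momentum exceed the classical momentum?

p_rel = γmv, p_class = mv
Ratio = γ = 1/√(1 - 0.401²)
= 1/√(0.839199) = 1.092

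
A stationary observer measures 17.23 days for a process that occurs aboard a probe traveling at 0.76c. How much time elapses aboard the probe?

Dilated time Δt = 17.23 days
γ = 1/√(1 - 0.76²) = 1.539
Δt₀ = Δt/γ = 17.23/1.539 = 11.20 days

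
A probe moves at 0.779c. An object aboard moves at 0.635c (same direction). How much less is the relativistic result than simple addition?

Classical: u' + v = 0.635 + 0.779 = 1.414c
Relativistic: u = (0.635 + 0.779)/(1 + 0.494665) = 1.414/1.494665 = 0.9460c
Difference: 1.414 - 0.9460 = 0.4680c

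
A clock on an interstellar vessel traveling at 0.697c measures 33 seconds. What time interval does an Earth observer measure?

Proper time Δt₀ = 33 seconds
γ = 1/√(1 - 0.697²) = 1.3946
Δt = γΔt₀ = 1.3946 × 33 = 46.02 seconds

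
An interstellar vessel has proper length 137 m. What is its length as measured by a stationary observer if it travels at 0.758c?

Proper length L₀ = 137 m
γ = 1/√(1 - 0.758²) = 1.5331
L = L₀/γ = 137/1.5331 = 89.36 m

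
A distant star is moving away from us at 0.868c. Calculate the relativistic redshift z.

β = 0.868
(1+β)/(1-β) = 1.868/0.132 = 14.15
√(14.15) = 3.762
z = 3.762 - 1 = 2.762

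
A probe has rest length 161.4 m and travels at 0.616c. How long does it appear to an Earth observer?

Proper length L₀ = 161.4 m
γ = 1/√(1 - 0.616²) = 1.2694
L = L₀/γ = 161.4/1.2694 = 127.1 m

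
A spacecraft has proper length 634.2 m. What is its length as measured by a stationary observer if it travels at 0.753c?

Proper length L₀ = 634.2 m
γ = 1/√(1 - 0.753²) = 1.5197
L = L₀/γ = 634.2/1.5197 = 417.3 m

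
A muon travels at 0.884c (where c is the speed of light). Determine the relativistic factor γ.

v/c = 0.884, so (v/c)² = 0.781456
1 - (v/c)² = 0.218544
γ = 1/√(0.218544) = 2.139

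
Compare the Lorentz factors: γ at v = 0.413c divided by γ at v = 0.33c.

γ₁ = 1/√(1 - 0.413²) = 1.098
γ₂ = 1/√(1 - 0.33²) = 1.059
γ₁/γ₂ = 1.098/1.059 = 1.037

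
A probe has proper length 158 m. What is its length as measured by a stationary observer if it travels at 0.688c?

Proper length L₀ = 158 m
γ = 1/√(1 - 0.688²) = 1.378
L = L₀/γ = 158/1.378 = 114.7 m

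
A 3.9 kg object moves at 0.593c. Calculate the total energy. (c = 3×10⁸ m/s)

γ = 1/√(1 - 0.593²) = 1.242
mc² = 3.9 × (3×10⁸)² = 3.510×10¹⁷ J
E = γmc² = 1.242 × 3.510×10¹⁷ = 4.359×10¹⁷ J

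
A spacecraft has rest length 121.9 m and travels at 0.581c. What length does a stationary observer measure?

Proper length L₀ = 121.9 m
γ = 1/√(1 - 0.581²) = 1.22865
L = L₀/γ = 121.9/1.22865 = 99.21 m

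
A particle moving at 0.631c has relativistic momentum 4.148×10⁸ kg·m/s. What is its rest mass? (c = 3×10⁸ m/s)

γ = 1/√(1 - 0.631²) = 1.289
v = 0.631 × 3×10⁸ = 1.893×10⁸ m/s
m = p/(γv) = 4.148×10⁸/(1.289 × 1.893×10⁸) = 1.700 kg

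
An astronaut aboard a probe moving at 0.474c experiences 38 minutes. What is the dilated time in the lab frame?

Proper time Δt₀ = 38 minutes
γ = 1/√(1 - 0.474²) = 1.1357
Δt = γΔt₀ = 1.1357 × 38 = 43.16 minutes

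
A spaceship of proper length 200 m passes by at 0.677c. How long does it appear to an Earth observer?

Proper length L₀ = 200 m
γ = 1/√(1 - 0.677²) = 1.359
L = L₀/γ = 200/1.359 = 147.2 m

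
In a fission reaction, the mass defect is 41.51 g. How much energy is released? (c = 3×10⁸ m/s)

Convert mass defect: Δm = 41.51 g = 0.04151 kg
E = Δm·c² = 0.04151 × (3×10⁸)²
= 0.04151 × 9×10¹⁶ = 3.736×10¹⁵ J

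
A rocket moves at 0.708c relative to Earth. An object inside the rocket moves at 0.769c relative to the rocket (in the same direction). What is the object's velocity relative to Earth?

u = (u' + v)/(1 + u'v/c²)
Numerator: 0.769 + 0.708 = 1.477
Denominator: 1 + 0.544452 = 1.544452
u = 1.477/1.544452 = 0.9563c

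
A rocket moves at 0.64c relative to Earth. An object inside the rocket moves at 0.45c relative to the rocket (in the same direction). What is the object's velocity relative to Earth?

u = (u' + v)/(1 + u'v/c²)
Numerator: 0.45 + 0.64 = 1.09
Denominator: 1 + 0.288 = 1.288
u = 1.09/1.288 = 0.8463c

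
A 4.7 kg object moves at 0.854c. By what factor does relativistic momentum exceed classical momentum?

p_rel = γmv, p_class = mv
Ratio = γ = 1/√(1 - 0.854²) = 1.922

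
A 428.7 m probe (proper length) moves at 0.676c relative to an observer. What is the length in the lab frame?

Proper length L₀ = 428.7 m
γ = 1/√(1 - 0.676²) = 1.357
L = L₀/γ = 428.7/1.357 = 315.9 m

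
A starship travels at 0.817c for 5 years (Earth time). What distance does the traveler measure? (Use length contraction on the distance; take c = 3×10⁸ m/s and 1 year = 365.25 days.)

Earth distance: d = v × t = 0.817c × 5 yr = 3.867×10¹⁶ m
γ = 1.734
d' = d/γ = 3.867×10¹⁶/1.734 = 2.230×10¹⁶ m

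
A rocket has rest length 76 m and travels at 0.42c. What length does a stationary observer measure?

Proper length L₀ = 76 m
γ = 1/√(1 - 0.42²) = 1.102
L = L₀/γ = 76/1.102 = 68.97 m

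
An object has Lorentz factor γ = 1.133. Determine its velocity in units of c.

From γ = 1/√(1 - v²/c²):
1/γ² = 1/1.133² = 0.7790
v²/c² = 1 - 0.7790 = 0.2210
v/c = √(0.2210) = 0.4701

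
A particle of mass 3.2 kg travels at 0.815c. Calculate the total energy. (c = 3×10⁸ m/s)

γ = 1/√(1 - 0.815²) = 1.7257
mc² = 3.2 × (3×10⁸)² = 2.880×10¹⁷ J
E = γmc² = 1.7257 × 2.880×10¹⁷ = 4.970×10¹⁷ J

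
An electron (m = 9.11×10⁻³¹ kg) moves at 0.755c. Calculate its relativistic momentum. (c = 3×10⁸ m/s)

γ = 1/√(1 - 0.755²) = 1.525
v = 0.755 × 3×10⁸ = 2.265×10⁸ m/s
p = γmv = 1.525 × 9.11×10⁻³¹ × 2.265×10⁸ = 3.147×10⁻²² kg·m/s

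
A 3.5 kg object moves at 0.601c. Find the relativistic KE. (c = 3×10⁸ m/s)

γ = 1/√(1 - 0.601²) = 1.25117
γ - 1 = 0.25117
KE = (γ-1)mc² = 0.25117 × 3.5 × (3×10⁸)² = 7.912×10¹⁶ J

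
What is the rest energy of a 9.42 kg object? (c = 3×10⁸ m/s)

c² = (3×10⁸)² = 9.000×10¹⁶ m²/s²
E₀ = mc² = 9.42 × 9.000×10¹⁶ = 8.478×10¹⁷ J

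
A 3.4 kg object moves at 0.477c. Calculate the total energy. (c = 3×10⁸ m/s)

γ = 1/√(1 - 0.477²) = 1.138
mc² = 3.4 × (3×10⁸)² = 3.060×10¹⁷ J
E = γmc² = 1.138 × 3.060×10¹⁷ = 3.482×10¹⁷ J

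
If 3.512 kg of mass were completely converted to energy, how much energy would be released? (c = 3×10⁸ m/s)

Using E = mc²:
c² = (3×10⁸)² = 9×10¹⁶ m²/s²
E = 3.512 × 9×10¹⁶ = 3.161×10¹⁷ J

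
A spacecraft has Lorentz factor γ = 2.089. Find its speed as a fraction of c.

From γ = 1/√(1 - v²/c²):
1/γ² = 1/2.089² = 0.2292
v²/c² = 1 - 0.2292 = 0.7708
v/c = √(0.7708) = 0.8780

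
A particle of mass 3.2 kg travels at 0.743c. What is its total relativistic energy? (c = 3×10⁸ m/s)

γ = 1/√(1 - 0.743²) = 1.494
mc² = 3.2 × (3×10⁸)² = 2.880×10¹⁷ J
E = γmc² = 1.494 × 2.880×10¹⁷ = 4.303×10¹⁷ J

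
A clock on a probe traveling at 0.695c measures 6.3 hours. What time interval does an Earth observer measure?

Proper time Δt₀ = 6.3 hours
γ = 1/√(1 - 0.695²) = 1.3908
Δt = γΔt₀ = 1.3908 × 6.3 = 8.762 hours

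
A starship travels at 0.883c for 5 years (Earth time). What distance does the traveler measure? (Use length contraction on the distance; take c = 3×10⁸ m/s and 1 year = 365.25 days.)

Earth distance: d = v × t = 0.883c × 5 yr = 4.180×10¹⁶ m
γ = 2.131
d' = d/γ = 4.180×10¹⁶/2.131 = 1.962×10¹⁶ m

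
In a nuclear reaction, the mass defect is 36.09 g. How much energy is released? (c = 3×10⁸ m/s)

Convert mass defect: Δm = 36.09 g = 0.03609 kg
E = Δm·c² = 0.03609 × (3×10⁸)²
= 0.03609 × 9×10¹⁶ = 3.248×10¹⁵ J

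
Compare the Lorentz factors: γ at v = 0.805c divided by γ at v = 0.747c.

γ₁ = 1/√(1 - 0.805²) = 1.686
γ₂ = 1/√(1 - 0.747²) = 1.504
γ₁/γ₂ = 1.686/1.504 = 1.121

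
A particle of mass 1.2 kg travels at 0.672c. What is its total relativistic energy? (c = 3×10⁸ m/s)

γ = 1/√(1 - 0.672²) = 1.350
mc² = 1.2 × (3×10⁸)² = 1.080×10¹⁷ J
E = γmc² = 1.350 × 1.080×10¹⁷ = 1.458×10¹⁷ J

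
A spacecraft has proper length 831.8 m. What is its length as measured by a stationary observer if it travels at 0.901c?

Proper length L₀ = 831.8 m
γ = 1/√(1 - 0.901²) = 2.305
L = L₀/γ = 831.8/2.305 = 360.9 m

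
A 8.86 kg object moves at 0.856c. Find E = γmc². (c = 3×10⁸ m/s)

γ = 1/√(1 - 0.856²) = 1.934
mc² = 8.86 × (3×10⁸)² = 7.974×10¹⁷ J
E = γmc² = 1.934 × 7.974×10¹⁷ = 1.542×10¹⁸ J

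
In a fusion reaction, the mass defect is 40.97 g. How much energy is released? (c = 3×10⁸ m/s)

Convert mass defect: Δm = 40.97 g = 0.04097 kg
E = Δm·c² = 0.04097 × (3×10⁸)²
= 0.04097 × 9×10¹⁶ = 3.687×10¹⁵ J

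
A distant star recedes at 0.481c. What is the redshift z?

β = 0.481
(1+β)/(1-β) = 1.481/0.519 = 2.85356
√(2.85356) = 1.6892
z = 1.6892 - 1 = 0.6892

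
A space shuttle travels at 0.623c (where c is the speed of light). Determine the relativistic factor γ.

v/c = 0.623, so (v/c)² = 0.388129
1 - (v/c)² = 0.611871
γ = 1/√(0.611871) = 1.278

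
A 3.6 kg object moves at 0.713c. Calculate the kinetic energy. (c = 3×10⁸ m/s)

γ = 1/√(1 - 0.713²) = 1.4262
γ - 1 = 0.4262
KE = (γ-1)mc² = 0.4262 × 3.6 × (3×10⁸)² = 1.381×10¹⁷ J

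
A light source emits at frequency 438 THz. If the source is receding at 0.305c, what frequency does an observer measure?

β = v/c = 0.305
(1-β)/(1+β) = 0.695/1.305 = 0.53257
Doppler factor = √(0.53257) = 0.72977
f_obs = 438 × 0.72977 = 319.6 THz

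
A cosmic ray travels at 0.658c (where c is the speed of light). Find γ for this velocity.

v/c = 0.658, so (v/c)² = 0.432964
1 - (v/c)² = 0.567036
γ = 1/√(0.567036) = 1.328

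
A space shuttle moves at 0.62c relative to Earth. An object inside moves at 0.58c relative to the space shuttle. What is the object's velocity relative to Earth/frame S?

u = (u' + v)/(1 + u'v/c²)
Numerator: 0.58 + 0.62 = 1.2
Denominator: 1 + 0.3596 = 1.3596
u = 1.2/1.3596 = 0.8826c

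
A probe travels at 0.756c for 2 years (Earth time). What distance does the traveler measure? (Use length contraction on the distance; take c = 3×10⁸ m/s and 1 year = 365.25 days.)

Earth distance: d = v × t = 0.756c × 2 yr = 1.4315×10¹⁶ m
γ = 1.5277
d' = d/γ = 1.4315×10¹⁶/1.5277 = 9.370×10¹⁵ m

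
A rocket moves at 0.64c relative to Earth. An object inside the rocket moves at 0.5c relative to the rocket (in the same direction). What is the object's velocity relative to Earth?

u = (u' + v)/(1 + u'v/c²)
Numerator: 0.5 + 0.64 = 1.14
Denominator: 1 + 0.32 = 1.32
u = 1.14/1.32 = 0.8636c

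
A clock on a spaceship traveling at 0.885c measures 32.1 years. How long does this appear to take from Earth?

Proper time Δt₀ = 32.1 years
γ = 1/√(1 - 0.885²) = 2.1478
Δt = γΔt₀ = 2.1478 × 32.1 = 68.94 years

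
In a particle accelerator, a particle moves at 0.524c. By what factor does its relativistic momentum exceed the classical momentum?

p_rel = γmv, p_class = mv
Ratio = γ = 1/√(1 - 0.524²)
= 1/√(0.725424) = 1.174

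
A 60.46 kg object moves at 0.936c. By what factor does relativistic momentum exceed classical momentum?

p_rel = γmv, p_class = mv
Ratio = γ = 1/√(1 - 0.936²) = 2.841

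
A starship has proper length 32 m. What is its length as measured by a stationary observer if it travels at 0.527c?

Proper length L₀ = 32 m
γ = 1/√(1 - 0.527²) = 1.17666
L = L₀/γ = 32/1.17666 = 27.20 m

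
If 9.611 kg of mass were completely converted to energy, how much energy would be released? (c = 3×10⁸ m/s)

Using E = mc²:
c² = (3×10⁸)² = 9×10¹⁶ m²/s²
E = 9.611 × 9×10¹⁶ = 8.650×10¹⁷ J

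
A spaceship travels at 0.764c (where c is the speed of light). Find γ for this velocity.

v/c = 0.764, so (v/c)² = 0.583696
1 - (v/c)² = 0.416304
γ = 1/√(0.416304) = 1.550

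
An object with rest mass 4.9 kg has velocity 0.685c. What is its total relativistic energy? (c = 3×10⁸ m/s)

γ = 1/√(1 - 0.685²) = 1.3726
mc² = 4.9 × (3×10⁸)² = 4.410×10¹⁷ J
E = γmc² = 1.3726 × 4.410×10¹⁷ = 6.053×10¹⁷ J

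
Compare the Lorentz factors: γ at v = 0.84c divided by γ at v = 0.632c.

γ₁ = 1/√(1 - 0.84²) = 1.8430
γ₂ = 1/√(1 - 0.632²) = 1.2904
γ₁/γ₂ = 1.8430/1.2904 = 1.428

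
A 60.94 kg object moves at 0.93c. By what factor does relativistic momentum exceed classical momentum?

p_rel = γmv, p_class = mv
Ratio = γ = 1/√(1 - 0.93²) = 2.721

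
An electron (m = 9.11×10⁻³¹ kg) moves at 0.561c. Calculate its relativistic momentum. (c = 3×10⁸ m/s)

γ = 1/√(1 - 0.561²) = 1.208
v = 0.561 × 3×10⁸ = 1.683×10⁸ m/s
p = γmv = 1.208 × 9.11×10⁻³¹ × 1.683×10⁸ = 1.852×10⁻²² kg·m/s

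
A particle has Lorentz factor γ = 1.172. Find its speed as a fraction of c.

From γ = 1/√(1 - v²/c²):
1/γ² = 1/1.172² = 0.7280
v²/c² = 1 - 0.7280 = 0.2720
v/c = √(0.2720) = 0.5215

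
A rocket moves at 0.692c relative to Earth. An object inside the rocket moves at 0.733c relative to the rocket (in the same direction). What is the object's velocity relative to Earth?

u = (u' + v)/(1 + u'v/c²)
Numerator: 0.733 + 0.692 = 1.425
Denominator: 1 + 0.507236 = 1.507236
u = 1.425/1.507236 = 0.9454c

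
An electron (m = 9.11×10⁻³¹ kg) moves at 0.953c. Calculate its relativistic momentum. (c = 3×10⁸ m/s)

γ = 1/√(1 - 0.953²) = 3.3007
v = 0.953 × 3×10⁸ = 2.859×10⁸ m/s
p = γmv = 3.3007 × 9.11×10⁻³¹ × 2.859×10⁸ = 8.597×10⁻²² kg·m/s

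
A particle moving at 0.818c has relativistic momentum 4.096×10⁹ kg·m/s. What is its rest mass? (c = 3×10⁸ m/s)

γ = 1/√(1 - 0.818²) = 1.7385
v = 0.818 × 3×10⁸ = 2.454×10⁸ m/s
m = p/(γv) = 4.096×10⁹/(1.7385 × 2.454×10⁸) = 9.601 kg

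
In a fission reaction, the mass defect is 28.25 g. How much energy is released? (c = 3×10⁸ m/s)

Convert mass defect: Δm = 28.25 g = 0.02825 kg
E = Δm·c² = 0.02825 × (3×10⁸)²
= 0.02825 × 9×10¹⁶ = 2.543×10¹⁵ J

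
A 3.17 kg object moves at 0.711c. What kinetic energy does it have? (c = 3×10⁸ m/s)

γ = 1/√(1 - 0.711²) = 1.4221
γ - 1 = 0.4221
KE = (γ-1)mc² = 0.4221 × 3.17 × (3×10⁸)² = 1.204×10¹⁷ J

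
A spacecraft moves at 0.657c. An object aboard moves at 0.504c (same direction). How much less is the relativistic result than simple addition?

Classical: u' + v = 0.504 + 0.657 = 1.161c
Relativistic: u = (0.504 + 0.657)/(1 + 0.331128) = 1.161/1.331128 = 0.8722c
Difference: 1.161 - 0.8722 = 0.2888c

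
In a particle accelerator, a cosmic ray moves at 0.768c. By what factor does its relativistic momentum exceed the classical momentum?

p_rel = γmv, p_class = mv
Ratio = γ = 1/√(1 - 0.768²)
= 1/√(0.410176) = 1.561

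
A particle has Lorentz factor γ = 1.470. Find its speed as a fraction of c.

From γ = 1/√(1 - v²/c²):
1/γ² = 1/1.470² = 0.46277
v²/c² = 1 - 0.46277 = 0.53723
v/c = √(0.53723) = 0.7330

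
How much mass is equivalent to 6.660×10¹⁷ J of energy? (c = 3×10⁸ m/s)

From E = mc², we get m = E/c²
c² = (3×10⁸)² = 9×10¹⁶ m²/s²
m = 6.660×10¹⁷ / 9×10¹⁶ = 7.400 kg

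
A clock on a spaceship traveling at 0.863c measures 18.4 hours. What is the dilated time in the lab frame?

Proper time Δt₀ = 18.4 hours
γ = 1/√(1 - 0.863²) = 1.9794
Δt = γΔt₀ = 1.9794 × 18.4 = 36.42 hours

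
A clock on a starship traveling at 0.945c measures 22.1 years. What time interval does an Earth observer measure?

Proper time Δt₀ = 22.1 years
γ = 1/√(1 - 0.945²) = 3.0574
Δt = γΔt₀ = 3.0574 × 22.1 = 67.57 years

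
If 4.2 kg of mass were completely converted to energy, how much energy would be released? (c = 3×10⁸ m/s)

Using E = mc²:
c² = (3×10⁸)² = 9×10¹⁶ m²/s²
E = 4.2 × 9×10¹⁶ = 3.780×10¹⁷ J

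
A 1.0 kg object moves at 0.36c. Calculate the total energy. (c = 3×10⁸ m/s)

γ = 1/√(1 - 0.36²) = 1.0719
mc² = 1.0 × (3×10⁸)² = 9.000×10¹⁶ J
E = γmc² = 1.0719 × 9.000×10¹⁶ = 9.647×10¹⁶ J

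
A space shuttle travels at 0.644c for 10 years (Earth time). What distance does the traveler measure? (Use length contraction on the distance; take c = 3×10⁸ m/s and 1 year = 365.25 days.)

Earth distance: d = v × t = 0.644c × 10 yr = 6.0969×10¹⁶ m
γ = 1.3071
d' = d/γ = 6.0969×10¹⁶/1.3071 = 4.664×10¹⁶ m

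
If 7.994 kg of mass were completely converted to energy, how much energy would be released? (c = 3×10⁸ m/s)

Using E = mc²:
c² = (3×10⁸)² = 9×10¹⁶ m²/s²
E = 7.994 × 9×10¹⁶ = 7.195×10¹⁷ J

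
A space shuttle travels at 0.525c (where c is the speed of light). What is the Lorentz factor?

v/c = 0.525, so (v/c)² = 0.275625
1 - (v/c)² = 0.724375
γ = 1/√(0.724375) = 1.175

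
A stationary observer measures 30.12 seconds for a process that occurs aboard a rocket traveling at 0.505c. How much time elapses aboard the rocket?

Dilated time Δt = 30.12 seconds
γ = 1/√(1 - 0.505²) = 1.1586
Δt₀ = Δt/γ = 30.12/1.1586 = 26.00 seconds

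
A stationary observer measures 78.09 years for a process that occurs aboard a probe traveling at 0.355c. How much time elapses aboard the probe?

Dilated time Δt = 78.09 years
γ = 1/√(1 - 0.355²) = 1.0697
Δt₀ = Δt/γ = 78.09/1.0697 = 73.00 years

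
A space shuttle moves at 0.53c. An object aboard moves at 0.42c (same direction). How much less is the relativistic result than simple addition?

Classical: u' + v = 0.42 + 0.53 = 0.95c
Relativistic: u = (0.42 + 0.53)/(1 + 0.2226) = 0.95/1.2226 = 0.7770c
Difference: 0.95 - 0.7770 = 0.1730c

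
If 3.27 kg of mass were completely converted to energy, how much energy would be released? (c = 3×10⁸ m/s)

Using E = mc²:
c² = (3×10⁸)² = 9×10¹⁶ m²/s²
E = 3.27 × 9×10¹⁶ = 2.943×10¹⁷ J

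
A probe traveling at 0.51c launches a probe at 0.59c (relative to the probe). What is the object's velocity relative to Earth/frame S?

u = (u' + v)/(1 + u'v/c²)
Numerator: 0.59 + 0.51 = 1.1
Denominator: 1 + 0.3009 = 1.3009
u = 1.1/1.3009 = 0.8456c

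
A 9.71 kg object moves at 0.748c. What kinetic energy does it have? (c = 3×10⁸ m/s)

γ = 1/√(1 - 0.748²) = 1.5067
γ - 1 = 0.5067
KE = (γ-1)mc² = 0.5067 × 9.71 × (3×10⁸)² = 4.428×10¹⁷ J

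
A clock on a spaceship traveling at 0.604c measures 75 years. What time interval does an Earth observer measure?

Proper time Δt₀ = 75 years
γ = 1/√(1 - 0.604²) = 1.2547
Δt = γΔt₀ = 1.2547 × 75 = 94.10 years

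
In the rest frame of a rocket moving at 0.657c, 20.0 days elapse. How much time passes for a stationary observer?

Proper time Δt₀ = 20.0 days
γ = 1/√(1 - 0.657²) = 1.3265
Δt = γΔt₀ = 1.3265 × 20.0 = 26.53 days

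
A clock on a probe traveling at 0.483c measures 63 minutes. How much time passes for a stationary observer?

Proper time Δt₀ = 63 minutes
γ = 1/√(1 - 0.483²) = 1.142
Δt = γΔt₀ = 1.142 × 63 = 71.95 minutes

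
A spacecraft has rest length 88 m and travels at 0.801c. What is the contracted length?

Proper length L₀ = 88 m
γ = 1/√(1 - 0.801²) = 1.6704
L = L₀/γ = 88/1.6704 = 52.68 m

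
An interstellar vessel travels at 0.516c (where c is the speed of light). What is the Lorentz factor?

v/c = 0.516, so (v/c)² = 0.266256
1 - (v/c)² = 0.733744
γ = 1/√(0.733744) = 1.167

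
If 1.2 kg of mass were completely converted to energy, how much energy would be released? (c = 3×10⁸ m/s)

Using E = mc²:
c² = (3×10⁸)² = 9×10¹⁶ m²/s²
E = 1.2 × 9×10¹⁶ = 1.080×10¹⁷ J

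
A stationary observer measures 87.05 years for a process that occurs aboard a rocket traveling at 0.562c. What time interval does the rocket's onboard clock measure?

Dilated time Δt = 87.05 years
γ = 1/√(1 - 0.562²) = 1.209
Δt₀ = Δt/γ = 87.05/1.209 = 72.00 years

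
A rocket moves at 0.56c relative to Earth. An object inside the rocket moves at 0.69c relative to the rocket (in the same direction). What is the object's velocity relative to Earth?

u = (u' + v)/(1 + u'v/c²)
Numerator: 0.69 + 0.56 = 1.25
Denominator: 1 + 0.3864 = 1.3864
u = 1.25/1.3864 = 0.9016c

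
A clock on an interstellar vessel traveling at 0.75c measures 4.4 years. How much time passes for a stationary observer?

Proper time Δt₀ = 4.4 years
γ = 1/√(1 - 0.75²) = 1.5119
Δt = γΔt₀ = 1.5119 × 4.4 = 6.652 years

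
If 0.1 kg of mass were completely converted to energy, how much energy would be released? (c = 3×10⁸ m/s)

Using E = mc²:
c² = (3×10⁸)² = 9×10¹⁶ m²/s²
E = 0.1 × 9×10¹⁶ = 9.000×10¹⁵ J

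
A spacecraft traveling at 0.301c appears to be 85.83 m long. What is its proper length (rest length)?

Contracted length L = 85.83 m
γ = 1/√(1 - 0.301²) = 1.0486
L₀ = γL = 1.0486 × 85.83 = 90.00 m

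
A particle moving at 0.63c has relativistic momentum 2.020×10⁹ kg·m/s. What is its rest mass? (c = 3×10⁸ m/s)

γ = 1/√(1 - 0.63²) = 1.2877
v = 0.63 × 3×10⁸ = 1.890×10⁸ m/s
m = p/(γv) = 2.020×10⁹/(1.2877 × 1.890×10⁸) = 8.300 kg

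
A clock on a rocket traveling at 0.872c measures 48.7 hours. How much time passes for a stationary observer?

Proper time Δt₀ = 48.7 hours
γ = 1/√(1 - 0.872²) = 2.043
Δt = γΔt₀ = 2.043 × 48.7 = 99.49 hours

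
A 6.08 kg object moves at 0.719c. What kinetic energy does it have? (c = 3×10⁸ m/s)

γ = 1/√(1 - 0.719²) = 1.4388
γ - 1 = 0.4388
KE = (γ-1)mc² = 0.4388 × 6.08 × (3×10⁸)² = 2.401×10¹⁷ J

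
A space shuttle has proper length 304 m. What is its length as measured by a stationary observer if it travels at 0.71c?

Proper length L₀ = 304 m
γ = 1/√(1 - 0.71²) = 1.420
L = L₀/γ = 304/1.420 = 214.1 m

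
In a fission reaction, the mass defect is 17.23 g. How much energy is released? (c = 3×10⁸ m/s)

Convert mass defect: Δm = 17.23 g = 0.01723 kg
E = Δm·c² = 0.01723 × (3×10⁸)²
= 0.01723 × 9×10¹⁶ = 1.551×10¹⁵ J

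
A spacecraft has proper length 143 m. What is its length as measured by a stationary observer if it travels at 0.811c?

Proper length L₀ = 143 m
γ = 1/√(1 - 0.811²) = 1.7093
L = L₀/γ = 143/1.7093 = 83.66 m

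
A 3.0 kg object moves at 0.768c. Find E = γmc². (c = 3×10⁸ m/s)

γ = 1/√(1 - 0.768²) = 1.5614
mc² = 3.0 × (3×10⁸)² = 2.700×10¹⁷ J
E = γmc² = 1.5614 × 2.700×10¹⁷ = 4.216×10¹⁷ J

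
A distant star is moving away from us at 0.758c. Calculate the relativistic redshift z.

β = 0.758
(1+β)/(1-β) = 1.758/0.242 = 7.264
√(7.264) = 2.695
z = 2.695 - 1 = 1.695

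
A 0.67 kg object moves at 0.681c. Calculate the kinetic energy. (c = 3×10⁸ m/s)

γ = 1/√(1 - 0.681²) = 1.3656
γ - 1 = 0.3656
KE = (γ-1)mc² = 0.3656 × 0.67 × (3×10⁸)² = 2.205×10¹⁶ J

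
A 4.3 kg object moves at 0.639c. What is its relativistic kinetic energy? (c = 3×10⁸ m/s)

γ = 1/√(1 - 0.639²) = 1.300
γ - 1 = 0.3000
KE = (γ-1)mc² = 0.3000 × 4.3 × (3×10⁸)² = 1.161×10¹⁷ J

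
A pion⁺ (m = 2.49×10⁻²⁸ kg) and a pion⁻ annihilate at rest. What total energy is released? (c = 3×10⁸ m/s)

Both particles have the same rest mass, so total mass = 2m
E = 2m·c² = 2 × 2.49×10⁻²⁸ × (3×10⁸)²
= 2 × 2.49×10⁻²⁸ × 9×10¹⁶
= 4.482×10⁻¹¹ J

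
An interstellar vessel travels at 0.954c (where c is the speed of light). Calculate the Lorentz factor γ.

v/c = 0.954, so (v/c)² = 0.910116
1 - (v/c)² = 0.089884
γ = 1/√(0.089884) = 3.335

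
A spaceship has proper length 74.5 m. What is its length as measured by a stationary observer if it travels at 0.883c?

Proper length L₀ = 74.5 m
γ = 1/√(1 - 0.883²) = 2.1305
L = L₀/γ = 74.5/2.1305 = 34.97 m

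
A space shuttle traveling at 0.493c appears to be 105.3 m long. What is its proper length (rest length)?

Contracted length L = 105.3 m
γ = 1/√(1 - 0.493²) = 1.149
L₀ = γL = 1.149 × 105.3 = 121.0 m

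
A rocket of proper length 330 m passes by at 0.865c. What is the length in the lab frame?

Proper length L₀ = 330 m
γ = 1/√(1 - 0.865²) = 1.993
L = L₀/γ = 330/1.993 = 165.6 m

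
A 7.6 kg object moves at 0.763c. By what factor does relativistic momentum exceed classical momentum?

p_rel = γmv, p_class = mv
Ratio = γ = 1/√(1 - 0.763²) = 1.547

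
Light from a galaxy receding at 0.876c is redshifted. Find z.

β = 0.876
(1+β)/(1-β) = 1.876/0.124 = 15.13
√(15.13) = 3.890
z = 3.890 - 1 = 2.890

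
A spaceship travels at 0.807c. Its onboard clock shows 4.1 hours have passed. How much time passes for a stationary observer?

Proper time Δt₀ = 4.1 hours
γ = 1/√(1 - 0.807²) = 1.6933
Δt = γΔt₀ = 1.6933 × 4.1 = 6.943 hours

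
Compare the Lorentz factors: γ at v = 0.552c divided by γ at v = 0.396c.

γ₁ = 1/√(1 - 0.552²) = 1.199
γ₂ = 1/√(1 - 0.396²) = 1.089
γ₁/γ₂ = 1.199/1.089 = 1.101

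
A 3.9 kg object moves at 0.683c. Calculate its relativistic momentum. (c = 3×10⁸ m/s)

γ = 1/√(1 - 0.683²) = 1.369
v = 0.683 × 3×10⁸ = 2.049×10⁸ m/s
p = γmv = 1.369 × 3.9 × 2.049×10⁸ = 1.094×10⁹ kg·m/s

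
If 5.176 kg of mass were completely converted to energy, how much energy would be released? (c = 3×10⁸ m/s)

Using E = mc²:
c² = (3×10⁸)² = 9×10¹⁶ m²/s²
E = 5.176 × 9×10¹⁶ = 4.658×10¹⁷ J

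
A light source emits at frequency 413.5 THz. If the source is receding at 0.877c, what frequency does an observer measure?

β = v/c = 0.877
(1-β)/(1+β) = 0.123/1.877 = 0.06553
Doppler factor = √(0.06553) = 0.2560
f_obs = 413.5 × 0.2560 = 105.9 THz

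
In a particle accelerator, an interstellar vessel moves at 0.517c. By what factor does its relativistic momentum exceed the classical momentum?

p_rel = γmv, p_class = mv
Ratio = γ = 1/√(1 - 0.517²)
= 1/√(0.732711) = 1.168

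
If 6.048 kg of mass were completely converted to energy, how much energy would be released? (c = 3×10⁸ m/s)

Using E = mc²:
c² = (3×10⁸)² = 9×10¹⁶ m²/s²
E = 6.048 × 9×10¹⁶ = 5.443×10¹⁷ J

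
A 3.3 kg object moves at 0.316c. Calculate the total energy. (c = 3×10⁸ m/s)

γ = 1/√(1 - 0.316²) = 1.054
mc² = 3.3 × (3×10⁸)² = 2.970×10¹⁷ J
E = γmc² = 1.054 × 2.970×10¹⁷ = 3.130×10¹⁷ J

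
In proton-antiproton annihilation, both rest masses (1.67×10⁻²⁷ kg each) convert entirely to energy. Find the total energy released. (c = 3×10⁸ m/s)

Both particles have the same rest mass, so total mass = 2m
E = 2m·c² = 2 × 1.67×10⁻²⁷ × (3×10⁸)²
= 2 × 1.67×10⁻²⁷ × 9×10¹⁶
= 3.006×10⁻¹⁰ J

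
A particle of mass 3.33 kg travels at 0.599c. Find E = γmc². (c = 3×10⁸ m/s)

γ = 1/√(1 - 0.599²) = 1.249
mc² = 3.33 × (3×10⁸)² = 2.997×10¹⁷ J
E = γmc² = 1.249 × 2.997×10¹⁷ = 3.743×10¹⁷ J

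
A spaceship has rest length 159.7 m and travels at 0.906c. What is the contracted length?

Proper length L₀ = 159.7 m
γ = 1/√(1 - 0.906²) = 2.3625
L = L₀/γ = 159.7/2.3625 = 67.60 m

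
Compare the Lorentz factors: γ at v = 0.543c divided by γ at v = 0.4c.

γ₁ = 1/√(1 - 0.543²) = 1.1909
γ₂ = 1/√(1 - 0.4²) = 1.0911
γ₁/γ₂ = 1.1909/1.0911 = 1.091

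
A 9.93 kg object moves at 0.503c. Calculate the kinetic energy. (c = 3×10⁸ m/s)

γ = 1/√(1 - 0.503²) = 1.157
γ - 1 = 0.1570
KE = (γ-1)mc² = 0.1570 × 9.93 × (3×10⁸)² = 1.403×10¹⁷ J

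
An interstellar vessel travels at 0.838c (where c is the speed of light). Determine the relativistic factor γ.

v/c = 0.838, so (v/c)² = 0.702244
1 - (v/c)² = 0.297756
γ = 1/√(0.297756) = 1.833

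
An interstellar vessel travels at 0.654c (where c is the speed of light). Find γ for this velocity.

v/c = 0.654, so (v/c)² = 0.427716
1 - (v/c)² = 0.572284
γ = 1/√(0.572284) = 1.322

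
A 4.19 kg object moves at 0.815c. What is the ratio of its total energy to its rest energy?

E = γmc², E₀ = mc²
E/E₀ = γ = 1/√(1 - 0.815²) = 1.726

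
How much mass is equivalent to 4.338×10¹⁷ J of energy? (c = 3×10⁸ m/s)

From E = mc², we get m = E/c²
c² = (3×10⁸)² = 9×10¹⁶ m²/s²
m = 4.338×10¹⁷ / 9×10¹⁶ = 4.820 kg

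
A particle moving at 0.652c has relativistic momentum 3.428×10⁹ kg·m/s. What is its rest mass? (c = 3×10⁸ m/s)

γ = 1/√(1 - 0.652²) = 1.319
v = 0.652 × 3×10⁸ = 1.956×10⁸ m/s
m = p/(γv) = 3.428×10⁹/(1.319 × 1.956×10⁸) = 13.29 kg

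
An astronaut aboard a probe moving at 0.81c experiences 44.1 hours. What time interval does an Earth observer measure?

Proper time Δt₀ = 44.1 hours
γ = 1/√(1 - 0.81²) = 1.7052
Δt = γΔt₀ = 1.7052 × 44.1 = 75.20 hours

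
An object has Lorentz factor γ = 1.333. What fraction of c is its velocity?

From γ = 1/√(1 - v²/c²):
1/γ² = 1/1.333² = 0.5628
v²/c² = 1 - 0.5628 = 0.4372
v/c = √(0.4372) = 0.6612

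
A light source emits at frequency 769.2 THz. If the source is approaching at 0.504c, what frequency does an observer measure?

β = v/c = 0.504
(1+β)/(1-β) = 1.504/0.496 = 3.032
Doppler factor = √(3.032) = 1.741
f_obs = 769.2 × 1.741 = 1339 THz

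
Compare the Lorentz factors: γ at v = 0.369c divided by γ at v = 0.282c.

γ₁ = 1/√(1 - 0.369²) = 1.0759
γ₂ = 1/√(1 - 0.282²) = 1.0423
γ₁/γ₂ = 1.0759/1.0423 = 1.032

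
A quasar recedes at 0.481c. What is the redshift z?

β = 0.481
(1+β)/(1-β) = 1.481/0.519 = 2.85356
√(2.85356) = 1.6892
z = 1.6892 - 1 = 0.6892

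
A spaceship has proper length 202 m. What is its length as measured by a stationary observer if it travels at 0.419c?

Proper length L₀ = 202 m
γ = 1/√(1 - 0.419²) = 1.1013
L = L₀/γ = 202/1.1013 = 183.4 m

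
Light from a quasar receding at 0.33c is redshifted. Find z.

β = 0.33
(1+β)/(1-β) = 1.33/0.67 = 1.985
√(1.985) = 1.4089
z = 1.4089 - 1 = 0.4089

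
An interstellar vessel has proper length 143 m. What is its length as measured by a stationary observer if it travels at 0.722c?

Proper length L₀ = 143 m
γ = 1/√(1 - 0.722²) = 1.4453
L = L₀/γ = 143/1.4453 = 98.94 m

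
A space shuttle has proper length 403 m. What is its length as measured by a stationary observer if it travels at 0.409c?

Proper length L₀ = 403 m
γ = 1/√(1 - 0.409²) = 1.0958
L = L₀/γ = 403/1.0958 = 367.8 m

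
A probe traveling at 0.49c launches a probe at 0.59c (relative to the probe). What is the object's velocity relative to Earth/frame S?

u = (u' + v)/(1 + u'v/c²)
Numerator: 0.59 + 0.49 = 1.08
Denominator: 1 + 0.2891 = 1.2891
u = 1.08/1.2891 = 0.8378c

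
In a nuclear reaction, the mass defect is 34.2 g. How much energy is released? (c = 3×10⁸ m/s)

Convert mass defect: Δm = 34.2 g = 0.0342 kg
E = Δm·c² = 0.0342 × (3×10⁸)²
= 0.0342 × 9×10¹⁶ = 3.078×10¹⁵ J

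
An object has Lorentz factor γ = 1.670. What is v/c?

From γ = 1/√(1 - v²/c²):
1/γ² = 1/1.670² = 0.3586
v²/c² = 1 - 0.3586 = 0.6414
v/c = √(0.6414) = 0.8009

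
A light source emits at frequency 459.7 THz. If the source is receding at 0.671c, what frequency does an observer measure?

β = v/c = 0.671
(1-β)/(1+β) = 0.329/1.671 = 0.1969
Doppler factor = √(0.1969) = 0.4437
f_obs = 459.7 × 0.4437 = 204.0 THz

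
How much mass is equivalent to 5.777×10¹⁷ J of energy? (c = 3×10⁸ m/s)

From E = mc², we get m = E/c²
c² = (3×10⁸)² = 9×10¹⁶ m²/s²
m = 5.777×10¹⁷ / 9×10¹⁶ = 6.419 kg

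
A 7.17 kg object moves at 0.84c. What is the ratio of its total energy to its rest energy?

E = γmc², E₀ = mc²
E/E₀ = γ = 1/√(1 - 0.84²) = 1.843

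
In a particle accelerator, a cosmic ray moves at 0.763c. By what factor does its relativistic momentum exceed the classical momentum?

p_rel = γmv, p_class = mv
Ratio = γ = 1/√(1 - 0.763²)
= 1/√(0.417831) = 1.547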